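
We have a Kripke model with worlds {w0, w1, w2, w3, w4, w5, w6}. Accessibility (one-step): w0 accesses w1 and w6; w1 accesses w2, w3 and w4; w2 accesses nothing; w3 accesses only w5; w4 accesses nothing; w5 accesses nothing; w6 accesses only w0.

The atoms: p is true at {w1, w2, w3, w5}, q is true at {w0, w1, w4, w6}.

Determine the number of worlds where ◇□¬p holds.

3

w0: successors {w1, w6}; □¬p there: w1:F, w6:T. ✓
w1: successors {w2, w3, w4}; □¬p there: w2:T, w3:F, w4:T. ✓
w2: no successors, so ◇□¬p fails. ✗
w3: successors {w5}; □¬p there: w5:T. ✓
w4: no successors, so ◇□¬p fails. ✗
w5: no successors, so ◇□¬p fails. ✗
w6: successors {w0}; □¬p there: w0:F. ✗
Satisfying worlds: {w0, w1, w3}.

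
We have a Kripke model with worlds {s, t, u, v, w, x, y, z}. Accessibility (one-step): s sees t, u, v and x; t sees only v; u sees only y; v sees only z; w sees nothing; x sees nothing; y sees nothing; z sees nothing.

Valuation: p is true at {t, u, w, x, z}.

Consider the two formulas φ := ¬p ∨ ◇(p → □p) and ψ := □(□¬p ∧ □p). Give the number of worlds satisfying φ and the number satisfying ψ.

5 and 6

For ¬p ∨ ◇(p → □p):
s: ¬p is T, ◇(p → □p) is T. ✓
t: ¬p is F, ◇(p → □p) is T. ✓
u: ¬p is F, ◇(p → □p) is T. ✓
v: ¬p is T, ◇(p → □p) is T. ✓
w: ¬p is F, ◇(p → □p) is F. ✗
x: ¬p is F, ◇(p → □p) is F. ✗
y: ¬p is T, ◇(p → □p) is F. ✓
z: ¬p is F, ◇(p → □p) is F. ✗
— 5 worlds.
For □(□¬p ∧ □p):
s: successors {t, u, v, x}; □¬p ∧ □p there: t:F, u:F, v:F, x:T. ✗
t: successors {v}; □¬p ∧ □p there: v:F. ✗
u: successors {y}; □¬p ∧ □p there: y:T. ✓
v: successors {z}; □¬p ∧ □p there: z:T. ✓
w: no successors, so □(□¬p ∧ □p) holds vacuously. ✓
x: no successors, so □(□¬p ∧ □p) holds vacuously. ✓
y: no successors, so □(□¬p ∧ □p) holds vacuously. ✓
z: no successors, so □(□¬p ∧ □p) holds vacuously. ✓
— 6 worlds.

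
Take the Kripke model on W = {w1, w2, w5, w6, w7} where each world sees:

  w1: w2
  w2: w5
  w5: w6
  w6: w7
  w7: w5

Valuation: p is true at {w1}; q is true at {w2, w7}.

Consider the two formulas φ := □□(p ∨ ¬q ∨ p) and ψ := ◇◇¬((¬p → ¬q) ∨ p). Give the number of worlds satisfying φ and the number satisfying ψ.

For □□(p ∨ ¬q ∨ p):
w1: successors {w2}; □(p ∨ ¬q ∨ p) there: w2:T. ✓
w2: successors {w5}; □(p ∨ ¬q ∨ p) there: w5:T. ✓
w5: successors {w6}; □(p ∨ ¬q ∨ p) there: w6:F. ✗
w6: successors {w7}; □(p ∨ ¬q ∨ p) there: w7:T. ✓
w7: successors {w5}; □(p ∨ ¬q ∨ p) there: w5:T. ✓
— 4 worlds.
For ◇◇¬((¬p → ¬q) ∨ p):
w1: successors {w2}; ◇¬((¬p → ¬q) ∨ p) there: w2:F. ✗
w2: successors {w5}; ◇¬((¬p → ¬q) ∨ p) there: w5:F. ✗
w5: successors {w6}; ◇¬((¬p → ¬q) ∨ p) there: w6:T. ✓
w6: successors {w7}; ◇¬((¬p → ¬q) ∨ p) there: w7:F. ✗
w7: successors {w5}; ◇¬((¬p → ¬q) ∨ p) there: w5:F. ✗
— 1 world.

4 and 1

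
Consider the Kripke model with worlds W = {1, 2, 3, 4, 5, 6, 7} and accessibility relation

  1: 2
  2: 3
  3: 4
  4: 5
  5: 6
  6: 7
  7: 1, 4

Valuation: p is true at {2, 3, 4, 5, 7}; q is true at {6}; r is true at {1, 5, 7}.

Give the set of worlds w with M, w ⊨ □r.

{4, 6}

1: successors {2}; r there: 2:F. ✗
2: successors {3}; r there: 3:F. ✗
3: successors {4}; r there: 4:F. ✗
4: successors {5}; r there: 5:T. ✓
5: successors {6}; r there: 6:F. ✗
6: successors {7}; r there: 7:T. ✓
7: successors {1, 4}; r there: 1:T, 4:F. ✗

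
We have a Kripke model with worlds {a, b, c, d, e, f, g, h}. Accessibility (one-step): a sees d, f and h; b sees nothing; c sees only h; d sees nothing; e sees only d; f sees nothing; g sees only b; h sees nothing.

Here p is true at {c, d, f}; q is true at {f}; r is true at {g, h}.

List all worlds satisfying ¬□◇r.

{a, c, e, g}

a: □◇r is F. ✓
b: □◇r is T. ✗
c: □◇r is F. ✓
d: □◇r is T. ✗
e: □◇r is F. ✓
f: □◇r is T. ✗
g: □◇r is F. ✓
h: □◇r is T. ✗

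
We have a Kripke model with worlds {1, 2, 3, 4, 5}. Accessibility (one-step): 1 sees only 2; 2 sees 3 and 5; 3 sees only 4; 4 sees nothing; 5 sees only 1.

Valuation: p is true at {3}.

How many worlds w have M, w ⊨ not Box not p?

1: Box not p is T. ✗
2: Box not p is F. ✓
3: Box not p is T. ✗
4: Box not p is T. ✗
5: Box not p is T. ✗
Satisfying worlds: {2}.

1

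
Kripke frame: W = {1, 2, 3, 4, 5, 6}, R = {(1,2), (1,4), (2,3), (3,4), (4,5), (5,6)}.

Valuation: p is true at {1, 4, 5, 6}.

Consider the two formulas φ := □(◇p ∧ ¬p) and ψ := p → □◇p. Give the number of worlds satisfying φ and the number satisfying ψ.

2 and 4

For □(◇p ∧ ¬p):
1: successors {2, 4}; ◇p ∧ ¬p there: 2:F, 4:F. ✗
2: successors {3}; ◇p ∧ ¬p there: 3:T. ✓
3: successors {4}; ◇p ∧ ¬p there: 4:F. ✗
4: successors {5}; ◇p ∧ ¬p there: 5:F. ✗
5: successors {6}; ◇p ∧ ¬p there: 6:F. ✗
6: no successors, so □(◇p ∧ ¬p) holds vacuously. ✓
— 2 worlds.
For p → □◇p:
1: p is T, □◇p is F. ✗
2: p is F, □◇p is T. ✓
3: p is F, □◇p is T. ✓
4: p is T, □◇p is T. ✓
5: p is T, □◇p is F. ✗
6: p is T, □◇p is T. ✓
— 4 worlds.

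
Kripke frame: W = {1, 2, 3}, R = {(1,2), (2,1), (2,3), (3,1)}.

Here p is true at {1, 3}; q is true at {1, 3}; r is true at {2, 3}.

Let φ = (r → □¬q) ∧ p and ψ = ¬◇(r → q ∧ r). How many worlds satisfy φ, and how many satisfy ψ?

1 and 1

For (r → □¬q) ∧ p:
1: r → □¬q is T, p is T. ✓
2: r → □¬q is F, p is F. ✗
3: r → □¬q is F, p is T. ✗
— 1 world.
For ¬◇(r → q ∧ r):
1: ◇(r → q ∧ r) is F. ✓
2: ◇(r → q ∧ r) is T. ✗
3: ◇(r → q ∧ r) is T. ✗
— 1 world.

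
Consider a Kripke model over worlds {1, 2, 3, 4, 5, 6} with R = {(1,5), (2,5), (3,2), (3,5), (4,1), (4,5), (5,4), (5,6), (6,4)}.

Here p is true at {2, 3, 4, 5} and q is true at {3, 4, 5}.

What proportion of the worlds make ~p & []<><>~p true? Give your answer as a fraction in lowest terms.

1: ~p is T, []<><>~p is T. ✓
2: ~p is F, []<><>~p is T. ✗
3: ~p is F, []<><>~p is T. ✗
4: ~p is F, []<><>~p is T. ✗
5: ~p is F, []<><>~p is T. ✗
6: ~p is T, []<><>~p is T. ✓
That's 2 of 6 worlds, so 2/6 = 1/3.

1/3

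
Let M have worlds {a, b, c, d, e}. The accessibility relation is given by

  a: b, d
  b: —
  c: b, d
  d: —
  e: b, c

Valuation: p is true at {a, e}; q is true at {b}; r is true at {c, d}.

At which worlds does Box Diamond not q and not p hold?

{b, d}

a: Box Diamond not q is F, not p is F. ✗
b: Box Diamond not q is T, not p is T. ✓
c: Box Diamond not q is F, not p is T. ✗
d: Box Diamond not q is T, not p is T. ✓
e: Box Diamond not q is F, not p is F. ✗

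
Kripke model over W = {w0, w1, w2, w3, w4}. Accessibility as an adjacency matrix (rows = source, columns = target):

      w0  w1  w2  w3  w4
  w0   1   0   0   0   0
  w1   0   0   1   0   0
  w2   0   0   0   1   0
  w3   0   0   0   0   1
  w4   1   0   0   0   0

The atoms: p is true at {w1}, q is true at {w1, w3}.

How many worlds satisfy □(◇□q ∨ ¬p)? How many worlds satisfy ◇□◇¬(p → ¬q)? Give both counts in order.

5 and 0

For □(◇□q ∨ ¬p):
w0: successors {w0}; ◇□q ∨ ¬p there: w0:T. ✓
w1: successors {w2}; ◇□q ∨ ¬p there: w2:T. ✓
w2: successors {w3}; ◇□q ∨ ¬p there: w3:T. ✓
w3: successors {w4}; ◇□q ∨ ¬p there: w4:T. ✓
w4: successors {w0}; ◇□q ∨ ¬p there: w0:T. ✓
— 5 worlds.
For ◇□◇¬(p → ¬q):
w0: successors {w0}; □◇¬(p → ¬q) there: w0:F. ✗
w1: successors {w2}; □◇¬(p → ¬q) there: w2:F. ✗
w2: successors {w3}; □◇¬(p → ¬q) there: w3:F. ✗
w3: successors {w4}; □◇¬(p → ¬q) there: w4:F. ✗
w4: successors {w0}; □◇¬(p → ¬q) there: w0:F. ✗
— 0 worlds.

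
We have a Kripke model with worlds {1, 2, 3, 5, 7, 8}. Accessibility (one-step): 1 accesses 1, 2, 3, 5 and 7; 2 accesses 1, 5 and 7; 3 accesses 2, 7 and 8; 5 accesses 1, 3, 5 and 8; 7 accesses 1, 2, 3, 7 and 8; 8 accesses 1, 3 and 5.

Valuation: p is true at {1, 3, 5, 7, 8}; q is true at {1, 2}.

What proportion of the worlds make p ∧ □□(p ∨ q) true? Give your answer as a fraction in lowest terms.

5/6

1: p is T, □□(p ∨ q) is T. ✓
2: p is F, □□(p ∨ q) is T. ✗
3: p is T, □□(p ∨ q) is T. ✓
5: p is T, □□(p ∨ q) is T. ✓
7: p is T, □□(p ∨ q) is T. ✓
8: p is T, □□(p ∨ q) is T. ✓
That's 5 of 6 worlds, so 5/6.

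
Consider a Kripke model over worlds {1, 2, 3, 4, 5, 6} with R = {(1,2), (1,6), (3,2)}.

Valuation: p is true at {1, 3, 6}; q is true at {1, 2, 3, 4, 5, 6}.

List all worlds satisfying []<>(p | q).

1: successors {2, 6}; <>(p | q) there: 2:F, 6:F. ✗
2: no successors, so []<>(p | q) holds vacuously. ✓
3: successors {2}; <>(p | q) there: 2:F. ✗
4: no successors, so []<>(p | q) holds vacuously. ✓
5: no successors, so []<>(p | q) holds vacuously. ✓
6: no successors, so []<>(p | q) holds vacuously. ✓

{2, 4, 5, 6}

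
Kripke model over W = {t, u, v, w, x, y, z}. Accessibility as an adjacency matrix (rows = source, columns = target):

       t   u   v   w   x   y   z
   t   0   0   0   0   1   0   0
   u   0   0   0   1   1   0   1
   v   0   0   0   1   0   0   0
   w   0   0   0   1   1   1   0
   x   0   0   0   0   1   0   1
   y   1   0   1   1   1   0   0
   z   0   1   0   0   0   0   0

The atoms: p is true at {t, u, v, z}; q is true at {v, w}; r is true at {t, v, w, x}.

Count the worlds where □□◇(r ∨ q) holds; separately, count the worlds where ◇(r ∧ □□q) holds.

For □□◇(r ∨ q):
t: successors {x}; □◇(r ∨ q) there: x:F. ✗
u: successors {w, x, z}; □◇(r ∨ q) there: w:T, x:F, z:T. ✗
v: successors {w}; □◇(r ∨ q) there: w:T. ✓
w: successors {w, x, y}; □◇(r ∨ q) there: w:T, x:F, y:T. ✗
x: successors {x, z}; □◇(r ∨ q) there: x:F, z:T. ✗
y: successors {t, v, w, x}; □◇(r ∨ q) there: t:T, v:T, w:T, x:F. ✗
z: successors {u}; □◇(r ∨ q) there: u:F. ✗
— 1 world.
For ◇(r ∧ □□q):
t: successors {x}; r ∧ □□q there: x:F. ✗
u: successors {w, x, z}; r ∧ □□q there: w:F, x:F, z:F. ✗
v: successors {w}; r ∧ □□q there: w:F. ✗
w: successors {w, x, y}; r ∧ □□q there: w:F, x:F, y:F. ✗
x: successors {x, z}; r ∧ □□q there: x:F, z:F. ✗
y: successors {t, v, w, x}; r ∧ □□q there: t:F, v:F, w:F, x:F. ✗
z: successors {u}; r ∧ □□q there: u:F. ✗
— 0 worlds.

1 and 0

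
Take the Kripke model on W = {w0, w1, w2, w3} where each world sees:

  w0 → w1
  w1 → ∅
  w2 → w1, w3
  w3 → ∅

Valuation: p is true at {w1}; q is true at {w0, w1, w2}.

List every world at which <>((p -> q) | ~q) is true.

w0: successors {w1}; (p -> q) | ~q there: w1:T. ✓
w1: no successors, so <>((p -> q) | ~q) fails. ✗
w2: successors {w1, w3}; (p -> q) | ~q there: w1:T, w3:T. ✓
w3: no successors, so <>((p -> q) | ~q) fails. ✗

{w0, w2}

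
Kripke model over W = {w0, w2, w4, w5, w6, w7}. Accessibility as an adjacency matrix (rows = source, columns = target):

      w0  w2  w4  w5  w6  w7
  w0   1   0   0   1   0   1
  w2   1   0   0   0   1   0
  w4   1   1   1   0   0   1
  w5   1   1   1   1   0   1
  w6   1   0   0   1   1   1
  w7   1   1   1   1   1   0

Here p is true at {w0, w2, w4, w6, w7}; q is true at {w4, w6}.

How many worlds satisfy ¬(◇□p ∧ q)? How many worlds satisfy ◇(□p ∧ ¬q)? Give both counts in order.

For ¬(◇□p ∧ q):
w0: ◇□p ∧ q is F. ✓
w2: ◇□p ∧ q is F. ✓
w4: ◇□p ∧ q is T. ✗
w5: ◇□p ∧ q is F. ✓
w6: ◇□p ∧ q is F. ✓
w7: ◇□p ∧ q is F. ✓
— 5 worlds.
For ◇(□p ∧ ¬q):
w0: successors {w0, w5, w7}; □p ∧ ¬q there: w0:F, w5:F, w7:F. ✗
w2: successors {w0, w6}; □p ∧ ¬q there: w0:F, w6:F. ✗
w4: successors {w0, w2, w4, w7}; □p ∧ ¬q there: w0:F, w2:T, w4:F, w7:F. ✓
w5: successors {w0, w2, w4, w5, w7}; □p ∧ ¬q there: w0:F, w2:T, w4:F, w5:F, w7:F. ✓
w6: successors {w0, w5, w6, w7}; □p ∧ ¬q there: w0:F, w5:F, w6:F, w7:F. ✗
w7: successors {w0, w2, w4, w5, w6}; □p ∧ ¬q there: w0:F, w2:T, w4:F, w5:F, w6:F. ✓
— 3 worlds.

5 and 3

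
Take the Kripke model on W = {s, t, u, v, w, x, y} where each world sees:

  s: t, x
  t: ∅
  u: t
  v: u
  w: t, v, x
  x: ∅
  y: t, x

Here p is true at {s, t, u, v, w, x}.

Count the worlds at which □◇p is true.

3

s: successors {t, x}; ◇p there: t:F, x:F. ✗
t: no successors, so □◇p holds vacuously. ✓
u: successors {t}; ◇p there: t:F. ✗
v: successors {u}; ◇p there: u:T. ✓
w: successors {t, v, x}; ◇p there: t:F, v:T, x:F. ✗
x: no successors, so □◇p holds vacuously. ✓
y: successors {t, x}; ◇p there: t:F, x:F. ✗
Satisfying worlds: {t, v, x}.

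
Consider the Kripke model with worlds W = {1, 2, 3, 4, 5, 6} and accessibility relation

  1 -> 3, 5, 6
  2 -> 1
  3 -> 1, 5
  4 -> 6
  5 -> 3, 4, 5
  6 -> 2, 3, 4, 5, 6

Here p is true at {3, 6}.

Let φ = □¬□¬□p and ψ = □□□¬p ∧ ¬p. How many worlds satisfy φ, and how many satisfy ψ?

1 and 0

For □¬□¬□p:
1: successors {3, 5, 6}; ¬□¬□p there: 3:F, 5:T, 6:T. ✗
2: successors {1}; ¬□¬□p there: 1:F. ✗
3: successors {1, 5}; ¬□¬□p there: 1:F, 5:T. ✗
4: successors {6}; ¬□¬□p there: 6:T. ✓
5: successors {3, 4, 5}; ¬□¬□p there: 3:F, 4:F, 5:T. ✗
6: successors {2, 3, 4, 5, 6}; ¬□¬□p there: 2:F, 3:F, 4:F, 5:T, 6:T. ✗
— 1 world.
For □□□¬p ∧ ¬p:
1: □□□¬p is F, ¬p is T. ✗
2: □□□¬p is F, ¬p is T. ✗
3: □□□¬p is F, ¬p is F. ✗
4: □□□¬p is F, ¬p is T. ✗
5: □□□¬p is F, ¬p is T. ✗
6: □□□¬p is F, ¬p is F. ✗
— 0 worlds.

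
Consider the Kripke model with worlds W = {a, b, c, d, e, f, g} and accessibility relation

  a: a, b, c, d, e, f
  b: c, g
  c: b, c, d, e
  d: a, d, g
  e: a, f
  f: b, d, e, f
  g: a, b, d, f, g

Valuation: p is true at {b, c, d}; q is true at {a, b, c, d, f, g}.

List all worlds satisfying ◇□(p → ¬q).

a: successors {a, b, c, d, e, f}; □(p → ¬q) there: a:F, b:F, c:F, d:F, e:T, f:F. ✓
b: successors {c, g}; □(p → ¬q) there: c:F, g:F. ✗
c: successors {b, c, d, e}; □(p → ¬q) there: b:F, c:F, d:F, e:T. ✓
d: successors {a, d, g}; □(p → ¬q) there: a:F, d:F, g:F. ✗
e: successors {a, f}; □(p → ¬q) there: a:F, f:F. ✗
f: successors {b, d, e, f}; □(p → ¬q) there: b:F, d:F, e:T, f:F. ✓
g: successors {a, b, d, f, g}; □(p → ¬q) there: a:F, b:F, d:F, f:F, g:F. ✗

{a, c, f}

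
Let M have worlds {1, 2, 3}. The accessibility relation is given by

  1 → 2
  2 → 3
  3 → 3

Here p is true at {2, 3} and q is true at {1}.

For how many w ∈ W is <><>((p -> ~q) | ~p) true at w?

1: successors {2}; <>((p -> ~q) | ~p) there: 2:T. ✓
2: successors {3}; <>((p -> ~q) | ~p) there: 3:T. ✓
3: successors {3}; <>((p -> ~q) | ~p) there: 3:T. ✓
Satisfying worlds: {1, 2, 3}.

3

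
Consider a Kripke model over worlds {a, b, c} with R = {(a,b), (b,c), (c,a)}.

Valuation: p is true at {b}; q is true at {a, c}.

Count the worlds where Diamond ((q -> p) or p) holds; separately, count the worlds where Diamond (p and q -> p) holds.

For Diamond ((q -> p) or p):
a: successors {b}; (q -> p) or p there: b:T. ✓
b: successors {c}; (q -> p) or p there: c:F. ✗
c: successors {a}; (q -> p) or p there: a:F. ✗
— 1 world.
For Diamond (p and q -> p):
a: successors {b}; p and q -> p there: b:T. ✓
b: successors {c}; p and q -> p there: c:T. ✓
c: successors {a}; p and q -> p there: a:T. ✓
— 3 worlds.

1 and 3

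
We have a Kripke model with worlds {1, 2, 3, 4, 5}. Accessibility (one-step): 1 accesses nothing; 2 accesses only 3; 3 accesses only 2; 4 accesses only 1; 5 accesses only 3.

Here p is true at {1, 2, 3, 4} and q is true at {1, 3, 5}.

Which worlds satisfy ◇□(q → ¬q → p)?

1: no successors, so ◇□(q → ¬q → p) fails. ✗
2: successors {3}; □(q → ¬q → p) there: 3:T. ✓
3: successors {2}; □(q → ¬q → p) there: 2:T. ✓
4: successors {1}; □(q → ¬q → p) there: 1:T. ✓
5: successors {3}; □(q → ¬q → p) there: 3:T. ✓

{2, 3, 4, 5}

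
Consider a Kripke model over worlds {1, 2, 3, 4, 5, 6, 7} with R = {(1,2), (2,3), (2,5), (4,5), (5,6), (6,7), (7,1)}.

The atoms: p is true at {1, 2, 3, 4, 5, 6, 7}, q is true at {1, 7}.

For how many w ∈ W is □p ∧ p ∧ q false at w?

5

1: □p is T, p ∧ q is T. ✓
2: □p is T, p ∧ q is F. ✗
3: □p is T, p ∧ q is F. ✗
4: □p is T, p ∧ q is F. ✗
5: □p is T, p ∧ q is F. ✗
6: □p is T, p ∧ q is F. ✗
7: □p is T, p ∧ q is T. ✓
Satisfying worlds: {1, 7}.
So □p ∧ p ∧ q fails at the other 5 worlds.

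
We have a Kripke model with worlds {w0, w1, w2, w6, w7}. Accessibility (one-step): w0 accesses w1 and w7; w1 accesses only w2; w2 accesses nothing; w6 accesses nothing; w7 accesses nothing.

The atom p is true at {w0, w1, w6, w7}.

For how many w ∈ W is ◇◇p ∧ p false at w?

5

w0: ◇◇p is F, p is T. ✗
w1: ◇◇p is F, p is T. ✗
w2: ◇◇p is F, p is F. ✗
w6: ◇◇p is F, p is T. ✗
w7: ◇◇p is F, p is T. ✗
Satisfying worlds: ∅.
So ◇◇p ∧ p fails at the other 5 worlds.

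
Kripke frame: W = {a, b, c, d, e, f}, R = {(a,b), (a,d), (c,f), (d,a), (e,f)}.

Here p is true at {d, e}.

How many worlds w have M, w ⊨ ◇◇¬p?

2

a: successors {b, d}; ◇¬p there: b:F, d:T. ✓
b: no successors, so ◇◇¬p fails. ✗
c: successors {f}; ◇¬p there: f:F. ✗
d: successors {a}; ◇¬p there: a:T. ✓
e: successors {f}; ◇¬p there: f:F. ✗
f: no successors, so ◇◇¬p fails. ✗
Satisfying worlds: {a, d}.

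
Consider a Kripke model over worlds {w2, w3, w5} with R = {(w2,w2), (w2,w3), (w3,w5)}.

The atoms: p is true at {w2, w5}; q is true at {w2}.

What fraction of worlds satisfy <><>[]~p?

1/3

w2: successors {w2, w3}; <>[]~p there: w2:F, w3:T. ✓
w3: successors {w5}; <>[]~p there: w5:F. ✗
w5: no successors, so <><>[]~p fails. ✗
That's 1 of 3 worlds, so 1/3.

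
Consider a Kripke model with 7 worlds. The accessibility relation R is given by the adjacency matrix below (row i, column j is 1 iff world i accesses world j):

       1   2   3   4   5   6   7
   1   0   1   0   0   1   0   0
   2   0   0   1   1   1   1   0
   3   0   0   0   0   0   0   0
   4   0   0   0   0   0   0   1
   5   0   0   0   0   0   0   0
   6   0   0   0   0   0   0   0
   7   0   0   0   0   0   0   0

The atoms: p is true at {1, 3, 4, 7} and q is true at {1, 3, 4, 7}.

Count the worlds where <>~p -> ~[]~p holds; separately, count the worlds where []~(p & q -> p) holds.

6 and 4

For <>~p -> ~[]~p:
1: <>~p is T, ~[]~p is F. ✗
2: <>~p is T, ~[]~p is T. ✓
3: <>~p is F, ~[]~p is F. ✓
4: <>~p is F, ~[]~p is T. ✓
5: <>~p is F, ~[]~p is F. ✓
6: <>~p is F, ~[]~p is F. ✓
7: <>~p is F, ~[]~p is F. ✓
— 6 worlds.
For []~(p & q -> p):
1: successors {2, 5}; ~(p & q -> p) there: 2:F, 5:F. ✗
2: successors {3, 4, 5, 6}; ~(p & q -> p) there: 3:F, 4:F, 5:F, 6:F. ✗
3: no successors, so []~(p & q -> p) holds vacuously. ✓
4: successors {7}; ~(p & q -> p) there: 7:F. ✗
5: no successors, so []~(p & q -> p) holds vacuously. ✓
6: no successors, so []~(p & q -> p) holds vacuously. ✓
7: no successors, so []~(p & q -> p) holds vacuously. ✓
— 4 worlds.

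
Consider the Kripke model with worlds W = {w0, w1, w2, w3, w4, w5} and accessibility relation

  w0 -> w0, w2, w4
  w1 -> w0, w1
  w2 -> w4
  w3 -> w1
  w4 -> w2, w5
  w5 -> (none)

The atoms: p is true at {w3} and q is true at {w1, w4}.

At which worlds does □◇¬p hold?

{w0, w1, w2, w3, w5}

w0: successors {w0, w2, w4}; ◇¬p there: w0:T, w2:T, w4:T. ✓
w1: successors {w0, w1}; ◇¬p there: w0:T, w1:T. ✓
w2: successors {w4}; ◇¬p there: w4:T. ✓
w3: successors {w1}; ◇¬p there: w1:T. ✓
w4: successors {w2, w5}; ◇¬p there: w2:T, w5:F. ✗
w5: no successors, so □◇¬p holds vacuously. ✓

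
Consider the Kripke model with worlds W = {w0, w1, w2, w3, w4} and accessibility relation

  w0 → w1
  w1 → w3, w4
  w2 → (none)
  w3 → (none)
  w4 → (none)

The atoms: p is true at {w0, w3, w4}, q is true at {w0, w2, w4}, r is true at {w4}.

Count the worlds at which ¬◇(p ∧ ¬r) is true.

4

w0: ◇(p ∧ ¬r) is F. ✓
w1: ◇(p ∧ ¬r) is T. ✗
w2: ◇(p ∧ ¬r) is F. ✓
w3: ◇(p ∧ ¬r) is F. ✓
w4: ◇(p ∧ ¬r) is F. ✓
Satisfying worlds: {w0, w2, w3, w4}.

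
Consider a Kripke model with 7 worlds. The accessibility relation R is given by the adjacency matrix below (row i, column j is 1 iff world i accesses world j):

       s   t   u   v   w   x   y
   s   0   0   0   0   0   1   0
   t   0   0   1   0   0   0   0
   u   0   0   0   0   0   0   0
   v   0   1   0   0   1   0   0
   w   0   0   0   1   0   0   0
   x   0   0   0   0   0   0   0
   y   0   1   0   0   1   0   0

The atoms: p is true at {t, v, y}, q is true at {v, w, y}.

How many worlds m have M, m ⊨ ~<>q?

4

s: <>q is F. ✓
t: <>q is F. ✓
u: <>q is F. ✓
v: <>q is T. ✗
w: <>q is T. ✗
x: <>q is F. ✓
y: <>q is T. ✗
Satisfying worlds: {s, t, u, x}.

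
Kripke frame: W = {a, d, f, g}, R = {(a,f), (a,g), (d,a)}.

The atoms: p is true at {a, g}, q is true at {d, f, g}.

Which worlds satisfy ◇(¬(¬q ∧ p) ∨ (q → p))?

a: successors {f, g}; ¬(¬q ∧ p) ∨ (q → p) there: f:T, g:T. ✓
d: successors {a}; ¬(¬q ∧ p) ∨ (q → p) there: a:T. ✓
f: no successors, so ◇(¬(¬q ∧ p) ∨ (q → p)) fails. ✗
g: no successors, so ◇(¬(¬q ∧ p) ∨ (q → p)) fails. ✗

{a, d}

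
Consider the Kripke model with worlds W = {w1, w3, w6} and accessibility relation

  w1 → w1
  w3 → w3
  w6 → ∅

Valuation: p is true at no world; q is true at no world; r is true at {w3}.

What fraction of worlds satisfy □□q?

1/3

w1: successors {w1}; □q there: w1:F. ✗
w3: successors {w3}; □q there: w3:F. ✗
w6: no successors, so □□q holds vacuously. ✓
That's 1 of 3 worlds, so 1/3.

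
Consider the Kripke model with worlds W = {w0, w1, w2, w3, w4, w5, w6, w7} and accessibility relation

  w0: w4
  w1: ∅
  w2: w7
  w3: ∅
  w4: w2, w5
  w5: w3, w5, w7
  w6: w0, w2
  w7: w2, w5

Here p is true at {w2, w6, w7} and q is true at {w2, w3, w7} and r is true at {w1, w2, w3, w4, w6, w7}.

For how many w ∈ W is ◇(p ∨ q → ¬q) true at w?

5

w0: successors {w4}; p ∨ q → ¬q there: w4:T. ✓
w1: no successors, so ◇(p ∨ q → ¬q) fails. ✗
w2: successors {w7}; p ∨ q → ¬q there: w7:F. ✗
w3: no successors, so ◇(p ∨ q → ¬q) fails. ✗
w4: successors {w2, w5}; p ∨ q → ¬q there: w2:F, w5:T. ✓
w5: successors {w3, w5, w7}; p ∨ q → ¬q there: w3:F, w5:T, w7:F. ✓
w6: successors {w0, w2}; p ∨ q → ¬q there: w0:T, w2:F. ✓
w7: successors {w2, w5}; p ∨ q → ¬q there: w2:F, w5:T. ✓
Satisfying worlds: {w0, w4, w5, w6, w7}.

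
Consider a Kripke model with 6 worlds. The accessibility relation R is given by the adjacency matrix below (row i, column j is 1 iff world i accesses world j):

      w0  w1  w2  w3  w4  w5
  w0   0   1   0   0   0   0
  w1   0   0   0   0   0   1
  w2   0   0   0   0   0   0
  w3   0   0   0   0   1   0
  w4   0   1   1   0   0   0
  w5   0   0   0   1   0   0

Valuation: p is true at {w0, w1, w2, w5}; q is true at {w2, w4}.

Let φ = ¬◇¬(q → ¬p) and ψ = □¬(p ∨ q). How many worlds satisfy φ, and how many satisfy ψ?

5 and 2

For ¬◇¬(q → ¬p):
w0: ◇¬(q → ¬p) is F. ✓
w1: ◇¬(q → ¬p) is F. ✓
w2: ◇¬(q → ¬p) is F. ✓
w3: ◇¬(q → ¬p) is F. ✓
w4: ◇¬(q → ¬p) is T. ✗
w5: ◇¬(q → ¬p) is F. ✓
— 5 worlds.
For □¬(p ∨ q):
w0: successors {w1}; ¬(p ∨ q) there: w1:F. ✗
w1: successors {w5}; ¬(p ∨ q) there: w5:F. ✗
w2: no successors, so □¬(p ∨ q) holds vacuously. ✓
w3: successors {w4}; ¬(p ∨ q) there: w4:F. ✗
w4: successors {w1, w2}; ¬(p ∨ q) there: w1:F, w2:F. ✗
w5: successors {w3}; ¬(p ∨ q) there: w3:T. ✓
— 2 worlds.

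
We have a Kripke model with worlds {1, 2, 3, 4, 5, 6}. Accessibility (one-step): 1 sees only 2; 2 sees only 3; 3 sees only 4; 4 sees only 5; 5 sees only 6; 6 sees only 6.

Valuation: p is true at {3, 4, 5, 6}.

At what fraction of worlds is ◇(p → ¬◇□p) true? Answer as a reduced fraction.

1: successors {2}; p → ¬◇□p there: 2:T. ✓
2: successors {3}; p → ¬◇□p there: 3:F. ✗
3: successors {4}; p → ¬◇□p there: 4:F. ✗
4: successors {5}; p → ¬◇□p there: 5:F. ✗
5: successors {6}; p → ¬◇□p there: 6:F. ✗
6: successors {6}; p → ¬◇□p there: 6:F. ✗
That's 1 of 6 worlds, so 1/6.

1/6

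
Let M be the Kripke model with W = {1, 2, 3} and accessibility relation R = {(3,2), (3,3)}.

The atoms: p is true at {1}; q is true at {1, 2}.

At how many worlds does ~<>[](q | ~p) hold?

1: <>[](q | ~p) is F. ✓
2: <>[](q | ~p) is F. ✓
3: <>[](q | ~p) is T. ✗
Satisfying worlds: {1, 2}.

2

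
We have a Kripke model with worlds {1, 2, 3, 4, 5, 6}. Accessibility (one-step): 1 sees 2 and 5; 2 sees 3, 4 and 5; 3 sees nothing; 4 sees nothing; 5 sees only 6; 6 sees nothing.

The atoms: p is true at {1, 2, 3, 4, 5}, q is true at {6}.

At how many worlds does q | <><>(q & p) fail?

1: q is F, <><>(q & p) is F. ✗
2: q is F, <><>(q & p) is F. ✗
3: q is F, <><>(q & p) is F. ✗
4: q is F, <><>(q & p) is F. ✗
5: q is F, <><>(q & p) is F. ✗
6: q is T, <><>(q & p) is F. ✓
Satisfying worlds: {6}.
So q | <><>(q & p) fails at the other 5 worlds.

5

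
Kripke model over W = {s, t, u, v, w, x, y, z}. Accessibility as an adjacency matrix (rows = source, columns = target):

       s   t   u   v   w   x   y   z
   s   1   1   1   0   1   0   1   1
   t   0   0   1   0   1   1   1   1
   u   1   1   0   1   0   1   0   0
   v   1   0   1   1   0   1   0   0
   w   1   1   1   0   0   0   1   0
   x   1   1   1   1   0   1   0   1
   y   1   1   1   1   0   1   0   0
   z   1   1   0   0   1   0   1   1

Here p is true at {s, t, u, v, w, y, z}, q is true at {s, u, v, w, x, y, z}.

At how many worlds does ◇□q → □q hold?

s: ◇□q is T, □q is F. ✗
t: ◇□q is F, □q is T. ✓
u: ◇□q is T, □q is F. ✗
v: ◇□q is T, □q is T. ✓
w: ◇□q is T, □q is F. ✗
x: ◇□q is T, □q is F. ✗
y: ◇□q is T, □q is F. ✗
z: ◇□q is T, □q is F. ✗
Satisfying worlds: {t, v}.

2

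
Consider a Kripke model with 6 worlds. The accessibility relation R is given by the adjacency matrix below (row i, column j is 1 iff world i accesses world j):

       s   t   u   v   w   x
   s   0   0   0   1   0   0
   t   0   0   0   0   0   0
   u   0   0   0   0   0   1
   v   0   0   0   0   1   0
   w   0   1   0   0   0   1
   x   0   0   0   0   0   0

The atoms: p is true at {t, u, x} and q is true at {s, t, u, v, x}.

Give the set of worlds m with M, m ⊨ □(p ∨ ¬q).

s: successors {v}; p ∨ ¬q there: v:F. ✗
t: no successors, so □(p ∨ ¬q) holds vacuously. ✓
u: successors {x}; p ∨ ¬q there: x:T. ✓
v: successors {w}; p ∨ ¬q there: w:T. ✓
w: successors {t, x}; p ∨ ¬q there: t:T, x:T. ✓
x: no successors, so □(p ∨ ¬q) holds vacuously. ✓

{t, u, v, w, x}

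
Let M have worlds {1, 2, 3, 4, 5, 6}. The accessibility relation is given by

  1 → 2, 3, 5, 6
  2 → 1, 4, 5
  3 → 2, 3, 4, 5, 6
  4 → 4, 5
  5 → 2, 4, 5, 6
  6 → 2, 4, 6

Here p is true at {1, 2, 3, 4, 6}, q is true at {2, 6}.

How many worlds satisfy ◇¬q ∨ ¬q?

6

1: ◇¬q is T, ¬q is T. ✓
2: ◇¬q is T, ¬q is F. ✓
3: ◇¬q is T, ¬q is T. ✓
4: ◇¬q is T, ¬q is T. ✓
5: ◇¬q is T, ¬q is T. ✓
6: ◇¬q is T, ¬q is F. ✓
Satisfying worlds: {1, 2, 3, 4, 5, 6}.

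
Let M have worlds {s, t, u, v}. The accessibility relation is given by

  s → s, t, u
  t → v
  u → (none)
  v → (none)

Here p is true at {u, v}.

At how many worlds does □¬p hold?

s: successors {s, t, u}; ¬p there: s:T, t:T, u:F. ✗
t: successors {v}; ¬p there: v:F. ✗
u: no successors, so □¬p holds vacuously. ✓
v: no successors, so □¬p holds vacuously. ✓
Satisfying worlds: {u, v}.

2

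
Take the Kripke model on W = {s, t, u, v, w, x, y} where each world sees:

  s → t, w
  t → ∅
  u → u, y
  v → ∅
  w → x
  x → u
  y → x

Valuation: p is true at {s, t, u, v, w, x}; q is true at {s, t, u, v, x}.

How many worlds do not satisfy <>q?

s: successors {t, w}; q there: t:T, w:F. ✓
t: no successors, so <>q fails. ✗
u: successors {u, y}; q there: u:T, y:F. ✓
v: no successors, so <>q fails. ✗
w: successors {x}; q there: x:T. ✓
x: successors {u}; q there: u:T. ✓
y: successors {x}; q there: x:T. ✓
Satisfying worlds: {s, u, w, x, y}.
So <>q fails at the other 2 worlds.

2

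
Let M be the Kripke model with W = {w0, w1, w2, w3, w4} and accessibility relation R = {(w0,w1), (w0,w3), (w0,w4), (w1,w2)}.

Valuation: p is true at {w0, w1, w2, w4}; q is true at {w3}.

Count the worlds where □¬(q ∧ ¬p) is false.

w0: successors {w1, w3, w4}; ¬(q ∧ ¬p) there: w1:T, w3:F, w4:T. ✗
w1: successors {w2}; ¬(q ∧ ¬p) there: w2:T. ✓
w2: no successors, so □¬(q ∧ ¬p) holds vacuously. ✓
w3: no successors, so □¬(q ∧ ¬p) holds vacuously. ✓
w4: no successors, so □¬(q ∧ ¬p) holds vacuously. ✓
Satisfying worlds: {w1, w2, w3, w4}.
So □¬(q ∧ ¬p) fails at the other 1 world.

1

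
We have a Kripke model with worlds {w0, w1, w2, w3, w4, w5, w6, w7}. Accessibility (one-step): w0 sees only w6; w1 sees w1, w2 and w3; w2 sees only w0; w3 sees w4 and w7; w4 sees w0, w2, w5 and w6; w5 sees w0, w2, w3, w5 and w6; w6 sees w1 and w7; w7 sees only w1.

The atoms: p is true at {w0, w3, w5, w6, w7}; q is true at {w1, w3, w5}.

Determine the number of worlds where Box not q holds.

w0: successors {w6}; not q there: w6:T. ✓
w1: successors {w1, w2, w3}; not q there: w1:F, w2:T, w3:F. ✗
w2: successors {w0}; not q there: w0:T. ✓
w3: successors {w4, w7}; not q there: w4:T, w7:T. ✓
w4: successors {w0, w2, w5, w6}; not q there: w0:T, w2:T, w5:F, w6:T. ✗
w5: successors {w0, w2, w3, w5, w6}; not q there: w0:T, w2:T, w3:F, w5:F, w6:T. ✗
w6: successors {w1, w7}; not q there: w1:F, w7:T. ✗
w7: successors {w1}; not q there: w1:F. ✗
Satisfying worlds: {w0, w2, w3}.

3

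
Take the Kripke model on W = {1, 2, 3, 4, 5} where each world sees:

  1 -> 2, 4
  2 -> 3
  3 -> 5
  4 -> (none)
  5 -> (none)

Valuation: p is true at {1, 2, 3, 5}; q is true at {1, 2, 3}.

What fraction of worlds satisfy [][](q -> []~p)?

4/5

1: successors {2, 4}; [](q -> []~p) there: 2:F, 4:T. ✗
2: successors {3}; [](q -> []~p) there: 3:T. ✓
3: successors {5}; [](q -> []~p) there: 5:T. ✓
4: no successors, so [][](q -> []~p) holds vacuously. ✓
5: no successors, so [][](q -> []~p) holds vacuously. ✓
That's 4 of 5 worlds, so 4/5.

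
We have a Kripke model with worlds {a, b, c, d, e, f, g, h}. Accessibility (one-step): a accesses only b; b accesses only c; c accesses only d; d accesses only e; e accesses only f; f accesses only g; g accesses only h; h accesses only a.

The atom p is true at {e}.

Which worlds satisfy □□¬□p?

a: successors {b}; □¬□p there: b:T. ✓
b: successors {c}; □¬□p there: c:F. ✗
c: successors {d}; □¬□p there: d:T. ✓
d: successors {e}; □¬□p there: e:T. ✓
e: successors {f}; □¬□p there: f:T. ✓
f: successors {g}; □¬□p there: g:T. ✓
g: successors {h}; □¬□p there: h:T. ✓
h: successors {a}; □¬□p there: a:T. ✓

{a, c, d, e, f, g, h}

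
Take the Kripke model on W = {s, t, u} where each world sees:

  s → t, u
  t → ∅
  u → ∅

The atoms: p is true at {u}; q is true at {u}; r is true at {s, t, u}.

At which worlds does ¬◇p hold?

{t, u}

s: ◇p is T. ✗
t: ◇p is F. ✓
u: ◇p is F. ✓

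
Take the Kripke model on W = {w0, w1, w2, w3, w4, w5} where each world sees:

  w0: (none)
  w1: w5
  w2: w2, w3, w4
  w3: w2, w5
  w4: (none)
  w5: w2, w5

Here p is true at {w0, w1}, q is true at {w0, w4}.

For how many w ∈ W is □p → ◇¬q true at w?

4

w0: □p is T, ◇¬q is F. ✗
w1: □p is F, ◇¬q is T. ✓
w2: □p is F, ◇¬q is T. ✓
w3: □p is F, ◇¬q is T. ✓
w4: □p is T, ◇¬q is F. ✗
w5: □p is F, ◇¬q is T. ✓
Satisfying worlds: {w1, w2, w3, w5}.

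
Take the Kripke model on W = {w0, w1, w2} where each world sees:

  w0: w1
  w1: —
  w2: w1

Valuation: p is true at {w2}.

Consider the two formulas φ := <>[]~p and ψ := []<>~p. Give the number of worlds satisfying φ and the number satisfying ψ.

2 and 1

For <>[]~p:
w0: successors {w1}; []~p there: w1:T. ✓
w1: no successors, so <>[]~p fails. ✗
w2: successors {w1}; []~p there: w1:T. ✓
— 2 worlds.
For []<>~p:
w0: successors {w1}; <>~p there: w1:F. ✗
w1: no successors, so []<>~p holds vacuously. ✓
w2: successors {w1}; <>~p there: w1:F. ✗
— 1 world.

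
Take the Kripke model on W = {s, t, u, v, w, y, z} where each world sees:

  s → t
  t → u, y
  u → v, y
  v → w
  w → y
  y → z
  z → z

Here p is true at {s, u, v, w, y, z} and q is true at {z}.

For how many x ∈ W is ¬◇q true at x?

s: ◇q is F. ✓
t: ◇q is F. ✓
u: ◇q is F. ✓
v: ◇q is F. ✓
w: ◇q is F. ✓
y: ◇q is T. ✗
z: ◇q is T. ✗
Satisfying worlds: {s, t, u, v, w}.

5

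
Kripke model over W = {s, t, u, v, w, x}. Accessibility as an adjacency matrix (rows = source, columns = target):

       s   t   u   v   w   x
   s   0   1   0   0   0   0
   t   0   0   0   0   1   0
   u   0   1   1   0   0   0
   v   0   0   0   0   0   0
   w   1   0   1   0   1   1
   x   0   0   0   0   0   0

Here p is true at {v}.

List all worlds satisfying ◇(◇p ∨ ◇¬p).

s: successors {t}; ◇p ∨ ◇¬p there: t:T. ✓
t: successors {w}; ◇p ∨ ◇¬p there: w:T. ✓
u: successors {t, u}; ◇p ∨ ◇¬p there: t:T, u:T. ✓
v: no successors, so ◇(◇p ∨ ◇¬p) fails. ✗
w: successors {s, u, w, x}; ◇p ∨ ◇¬p there: s:T, u:T, w:T, x:F. ✓
x: no successors, so ◇(◇p ∨ ◇¬p) fails. ✗

{s, t, u, w}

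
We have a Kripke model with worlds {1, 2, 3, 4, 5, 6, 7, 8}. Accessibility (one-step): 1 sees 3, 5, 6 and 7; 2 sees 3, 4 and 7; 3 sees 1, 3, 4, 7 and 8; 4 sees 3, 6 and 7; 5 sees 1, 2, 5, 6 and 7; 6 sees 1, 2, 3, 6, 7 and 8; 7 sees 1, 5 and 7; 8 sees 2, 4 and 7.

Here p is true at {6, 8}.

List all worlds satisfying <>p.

1: successors {3, 5, 6, 7}; p there: 3:F, 5:F, 6:T, 7:F. ✓
2: successors {3, 4, 7}; p there: 3:F, 4:F, 7:F. ✗
3: successors {1, 3, 4, 7, 8}; p there: 1:F, 3:F, 4:F, 7:F, 8:T. ✓
4: successors {3, 6, 7}; p there: 3:F, 6:T, 7:F. ✓
5: successors {1, 2, 5, 6, 7}; p there: 1:F, 2:F, 5:F, 6:T, 7:F. ✓
6: successors {1, 2, 3, 6, 7, 8}; p there: 1:F, 2:F, 3:F, 6:T, 7:F, 8:T. ✓
7: successors {1, 5, 7}; p there: 1:F, 5:F, 7:F. ✗
8: successors {2, 4, 7}; p there: 2:F, 4:F, 7:F. ✗

{1, 3, 4, 5, 6}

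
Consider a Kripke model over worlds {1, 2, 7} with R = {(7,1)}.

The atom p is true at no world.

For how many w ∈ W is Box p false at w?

1

1: no successors, so Box p holds vacuously. ✓
2: no successors, so Box p holds vacuously. ✓
7: successors {1}; p there: 1:F. ✗
Satisfying worlds: {1, 2}.
So Box p fails at the other 1 world.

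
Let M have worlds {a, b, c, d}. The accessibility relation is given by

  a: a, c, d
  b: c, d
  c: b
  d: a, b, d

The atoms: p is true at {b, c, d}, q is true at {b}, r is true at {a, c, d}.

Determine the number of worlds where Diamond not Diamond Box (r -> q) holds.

a: successors {a, c, d}; not Diamond Box (r -> q) there: a:F, c:T, d:T. ✓
b: successors {c, d}; not Diamond Box (r -> q) there: c:T, d:T. ✓
c: successors {b}; not Diamond Box (r -> q) there: b:F. ✗
d: successors {a, b, d}; not Diamond Box (r -> q) there: a:F, b:F, d:T. ✓
Satisfying worlds: {a, b, d}.

3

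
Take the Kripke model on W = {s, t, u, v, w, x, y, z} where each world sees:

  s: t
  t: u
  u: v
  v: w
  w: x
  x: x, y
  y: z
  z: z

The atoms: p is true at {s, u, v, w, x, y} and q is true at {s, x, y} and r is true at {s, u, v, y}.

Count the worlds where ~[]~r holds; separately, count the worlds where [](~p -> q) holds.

3 and 5

For ~[]~r:
s: []~r is T. ✗
t: []~r is F. ✓
u: []~r is F. ✓
v: []~r is T. ✗
w: []~r is T. ✗
x: []~r is F. ✓
y: []~r is T. ✗
z: []~r is T. ✗
— 3 worlds.
For [](~p -> q):
s: successors {t}; ~p -> q there: t:F. ✗
t: successors {u}; ~p -> q there: u:T. ✓
u: successors {v}; ~p -> q there: v:T. ✓
v: successors {w}; ~p -> q there: w:T. ✓
w: successors {x}; ~p -> q there: x:T. ✓
x: successors {x, y}; ~p -> q there: x:T, y:T. ✓
y: successors {z}; ~p -> q there: z:F. ✗
z: successors {z}; ~p -> q there: z:F. ✗
— 5 worlds.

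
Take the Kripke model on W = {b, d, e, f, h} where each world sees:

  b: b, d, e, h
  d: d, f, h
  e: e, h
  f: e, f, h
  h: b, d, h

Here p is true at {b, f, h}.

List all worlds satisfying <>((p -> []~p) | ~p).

{b, d, e, f, h}

b: successors {b, d, e, h}; (p -> []~p) | ~p there: b:F, d:T, e:T, h:F. ✓
d: successors {d, f, h}; (p -> []~p) | ~p there: d:T, f:F, h:F. ✓
e: successors {e, h}; (p -> []~p) | ~p there: e:T, h:F. ✓
f: successors {e, f, h}; (p -> []~p) | ~p there: e:T, f:F, h:F. ✓
h: successors {b, d, h}; (p -> []~p) | ~p there: b:F, d:T, h:F. ✓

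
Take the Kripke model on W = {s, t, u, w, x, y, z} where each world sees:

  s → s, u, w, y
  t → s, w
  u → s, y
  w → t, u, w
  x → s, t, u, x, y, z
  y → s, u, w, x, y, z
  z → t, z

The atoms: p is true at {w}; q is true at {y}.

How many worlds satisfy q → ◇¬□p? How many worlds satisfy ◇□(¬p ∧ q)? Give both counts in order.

For q → ◇¬□p:
s: q is F, ◇¬□p is T. ✓
t: q is F, ◇¬□p is T. ✓
u: q is F, ◇¬□p is T. ✓
w: q is F, ◇¬□p is T. ✓
x: q is F, ◇¬□p is T. ✓
y: q is T, ◇¬□p is T. ✓
z: q is F, ◇¬□p is T. ✓
— 7 worlds.
For ◇□(¬p ∧ q):
s: successors {s, u, w, y}; □(¬p ∧ q) there: s:F, u:F, w:F, y:F. ✗
t: successors {s, w}; □(¬p ∧ q) there: s:F, w:F. ✗
u: successors {s, y}; □(¬p ∧ q) there: s:F, y:F. ✗
w: successors {t, u, w}; □(¬p ∧ q) there: t:F, u:F, w:F. ✗
x: successors {s, t, u, x, y, z}; □(¬p ∧ q) there: s:F, t:F, u:F, x:F, y:F, z:F. ✗
y: successors {s, u, w, x, y, z}; □(¬p ∧ q) there: s:F, u:F, w:F, x:F, y:F, z:F. ✗
z: successors {t, z}; □(¬p ∧ q) there: t:F, z:F. ✗
— 0 worlds.

7 and 0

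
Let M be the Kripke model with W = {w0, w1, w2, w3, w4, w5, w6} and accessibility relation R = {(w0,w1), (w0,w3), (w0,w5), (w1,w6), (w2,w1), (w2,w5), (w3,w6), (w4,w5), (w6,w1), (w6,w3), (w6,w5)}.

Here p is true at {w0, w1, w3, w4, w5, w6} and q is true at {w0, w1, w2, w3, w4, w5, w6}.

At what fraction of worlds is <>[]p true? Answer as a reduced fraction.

w0: successors {w1, w3, w5}; []p there: w1:T, w3:T, w5:T. ✓
w1: successors {w6}; []p there: w6:T. ✓
w2: successors {w1, w5}; []p there: w1:T, w5:T. ✓
w3: successors {w6}; []p there: w6:T. ✓
w4: successors {w5}; []p there: w5:T. ✓
w5: no successors, so <>[]p fails. ✗
w6: successors {w1, w3, w5}; []p there: w1:T, w3:T, w5:T. ✓
That's 6 of 7 worlds, so 6/7.

6/7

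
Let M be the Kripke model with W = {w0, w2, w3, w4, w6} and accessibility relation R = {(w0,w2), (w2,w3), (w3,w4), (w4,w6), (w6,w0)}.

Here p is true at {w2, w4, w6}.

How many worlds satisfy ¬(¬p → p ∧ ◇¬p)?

2

w0: ¬p → p ∧ ◇¬p is F. ✓
w2: ¬p → p ∧ ◇¬p is T. ✗
w3: ¬p → p ∧ ◇¬p is F. ✓
w4: ¬p → p ∧ ◇¬p is T. ✗
w6: ¬p → p ∧ ◇¬p is T. ✗
Satisfying worlds: {w0, w3}.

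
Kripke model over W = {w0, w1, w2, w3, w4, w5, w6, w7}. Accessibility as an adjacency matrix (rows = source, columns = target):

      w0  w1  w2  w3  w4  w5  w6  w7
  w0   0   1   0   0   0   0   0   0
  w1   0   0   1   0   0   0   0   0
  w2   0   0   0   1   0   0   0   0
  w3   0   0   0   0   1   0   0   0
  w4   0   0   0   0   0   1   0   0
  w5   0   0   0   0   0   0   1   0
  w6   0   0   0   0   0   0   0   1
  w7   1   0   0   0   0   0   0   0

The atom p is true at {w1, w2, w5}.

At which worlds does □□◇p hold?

w0: successors {w1}; □◇p there: w1:F. ✗
w1: successors {w2}; □◇p there: w2:F. ✗
w2: successors {w3}; □◇p there: w3:T. ✓
w3: successors {w4}; □◇p there: w4:F. ✗
w4: successors {w5}; □◇p there: w5:F. ✗
w5: successors {w6}; □◇p there: w6:F. ✗
w6: successors {w7}; □◇p there: w7:T. ✓
w7: successors {w0}; □◇p there: w0:T. ✓

{w2, w6, w7}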